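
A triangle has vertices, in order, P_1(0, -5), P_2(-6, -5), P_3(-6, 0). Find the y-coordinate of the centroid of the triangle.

Apply the surveyor's formula. First the cross-terms c_i = x_i·y_{i+1} − x_{i+1}·y_i:
  -30, -30, 30  ⇒  2A = -30, A = -15.
Then Σ (y_i + y_{i+1})·c_i = 300, so ȳ = 300 / (6·(-15)) = -10/3.

-10/3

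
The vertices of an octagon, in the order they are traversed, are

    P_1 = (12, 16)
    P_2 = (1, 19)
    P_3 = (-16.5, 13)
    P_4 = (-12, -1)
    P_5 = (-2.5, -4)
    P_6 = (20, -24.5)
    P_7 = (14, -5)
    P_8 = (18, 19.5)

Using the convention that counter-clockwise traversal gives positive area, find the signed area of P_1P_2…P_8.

778.875

Σ = (212) + (326.5) + (172.5) + (45.5) + (141.25) + (243) + (363) + (54) = 1557.75
Signed area = Σ/2 = 778.875 (positive ⇒ counter-clockwise traversal).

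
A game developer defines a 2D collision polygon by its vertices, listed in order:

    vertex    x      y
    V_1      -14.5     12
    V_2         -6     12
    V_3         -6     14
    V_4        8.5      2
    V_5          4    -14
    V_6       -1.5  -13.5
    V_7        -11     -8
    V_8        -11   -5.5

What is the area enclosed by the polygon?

411.375

Apply Gauss's area formula: 2A = Σ (x_i·y_{i+1} − x_{i+1}·y_i), indices taken mod 8.
V_1→V_2: (-14.5)(12) − (-6)(12) = -102
V_2→V_3: (-6)(14) − (-6)(12) = -12
V_3→V_4: (-6)(2) − (8.5)(14) = -131
V_4→V_5: (8.5)(-14) − (4)(2) = -127
V_5→V_6: (4)(-13.5) − (-1.5)(-14) = -75
V_6→V_7: (-1.5)(-8) − (-11)(-13.5) = -136.5
V_7→V_8: (-11)(-5.5) − (-11)(-8) = -27.5
V_8→V_1: (-11)(12) − (-14.5)(-5.5) = -211.75
Σ = -822.75
Area = |Σ|/2 = 411.375.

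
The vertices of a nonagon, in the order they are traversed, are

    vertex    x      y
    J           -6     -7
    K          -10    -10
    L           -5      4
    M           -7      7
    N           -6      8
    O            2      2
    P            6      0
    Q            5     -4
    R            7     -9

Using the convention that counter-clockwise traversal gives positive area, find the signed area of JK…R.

-152.5

Σ = (-10) + (-90) + (-7) + (-14) + (-28) + (-12) + (-24) + (-17) + (-103) = -305
Signed area = Σ/2 = -152.5 (negative ⇒ clockwise traversal).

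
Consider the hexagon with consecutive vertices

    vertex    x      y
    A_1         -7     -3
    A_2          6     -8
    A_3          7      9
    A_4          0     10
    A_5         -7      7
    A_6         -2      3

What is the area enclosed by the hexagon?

172

Apply the surveyor's formula: 2A = Σ (x_i·y_{i+1} − x_{i+1}·y_i), indices taken mod 6.
A_1→A_2: (-7)(-8) − (6)(-3) = 74
A_2→A_3: (6)(9) − (7)(-8) = 110
A_3→A_4: (7)(10) − (0)(9) = 70
A_4→A_5: (0)(7) − (-7)(10) = 70
A_5→A_6: (-7)(3) − (-2)(7) = -7
A_6→A_1: (-2)(-3) − (-7)(3) = 27
Σ = 344
Area = |Σ|/2 = 172.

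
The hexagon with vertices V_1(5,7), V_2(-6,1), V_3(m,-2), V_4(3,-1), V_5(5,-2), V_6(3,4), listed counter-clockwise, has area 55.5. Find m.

-10

Write out the shoelace sum; only the two edges meeting at V_3 involve m:
2·Area = [((-6)·(-2) − m·1) + (m·(-1) − 3·(-2))] + 73
       = -2·m + 91 = 111
⇒ m = -10.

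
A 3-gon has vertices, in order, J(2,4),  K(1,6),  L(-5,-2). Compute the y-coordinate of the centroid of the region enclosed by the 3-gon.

Apply the shoelace (surveyor's) formula. First the cross-terms c_i = x_i·y_{i+1} − x_{i+1}·y_i:
  8, 28, -16  ⇒  2A = 20, A = 10.
Then Σ (y_i + y_{i+1})·c_i = 160, so ȳ = 160 / (6·10) = 8/3.

8/3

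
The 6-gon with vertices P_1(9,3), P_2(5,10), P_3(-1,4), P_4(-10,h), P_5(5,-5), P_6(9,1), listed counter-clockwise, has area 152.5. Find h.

The doubled signed area Σ (x_i y_{i+1} − x_{i+1} y_i) is linear in h.
With h=0 it equals 263; the coefficient of h is -6 (from the two edges through P_4).
So -6·h + 263 = 2·152.5 = 305 ⇒ h = -7.

-7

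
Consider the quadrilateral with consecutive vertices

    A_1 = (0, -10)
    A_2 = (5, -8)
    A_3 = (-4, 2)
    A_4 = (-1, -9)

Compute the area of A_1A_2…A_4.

38

Apply Gauss's area formula: 2A = Σ (x_i·y_{i+1} − x_{i+1}·y_i), indices taken mod 4.
Cross-terms: 50, -22, 38, 10  ⇒  Σ = 76
Area = |Σ|/2 = 38.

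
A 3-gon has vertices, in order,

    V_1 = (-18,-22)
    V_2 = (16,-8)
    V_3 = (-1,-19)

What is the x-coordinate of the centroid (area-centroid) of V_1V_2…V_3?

Apply the surveyor's formula. First the cross-terms c_i = x_i·y_{i+1} − x_{i+1}·y_i:
  496, -312, -320  ⇒  2A = -136, A = -68.
Then Σ (x_i + x_{i+1})·c_i = 408, so x̄ = 408 / (6·(-68)) = -1.

-1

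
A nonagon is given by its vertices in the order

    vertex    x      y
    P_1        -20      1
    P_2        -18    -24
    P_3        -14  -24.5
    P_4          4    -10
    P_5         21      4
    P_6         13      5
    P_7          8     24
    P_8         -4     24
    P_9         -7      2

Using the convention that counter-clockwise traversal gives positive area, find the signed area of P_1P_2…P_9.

936.5

P_1→P_2: (-20)(-24) − (-18)(1) = 498
P_2→P_3: (-18)(-24.5) − (-14)(-24) = 105
P_3→P_4: (-14)(-10) − (4)(-24.5) = 238
P_4→P_5: (4)(4) − (21)(-10) = 226
P_5→P_6: (21)(5) − (13)(4) = 53
P_6→P_7: (13)(24) − (8)(5) = 272
P_7→P_8: (8)(24) − (-4)(24) = 288
P_8→P_9: (-4)(2) − (-7)(24) = 160
P_9→P_1: (-7)(1) − (-20)(2) = 33
Σ = 1873
Signed area = Σ/2 = 936.5 (positive ⇒ counter-clockwise traversal).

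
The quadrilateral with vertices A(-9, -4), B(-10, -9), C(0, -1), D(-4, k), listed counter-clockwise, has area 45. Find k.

Write out the shoelace sum; only the two edges meeting at D involve k:
2·Area = [(0·k − (-4)·(-1)) + ((-4)·(-4) − (-9)·k)] + 51
       = 9·k + 63 = 90
⇒ k = 3.

3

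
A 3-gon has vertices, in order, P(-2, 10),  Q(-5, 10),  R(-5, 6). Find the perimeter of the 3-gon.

|PQ| = √((-3)² + (0)²) = √9 = 3
|QR| = √((0)² + (-4)²) = √16 = 4
|RP| = √((3)² + (4)²) = √25 = 5
Perimeter = 3 + 4 + 5 = 12.

12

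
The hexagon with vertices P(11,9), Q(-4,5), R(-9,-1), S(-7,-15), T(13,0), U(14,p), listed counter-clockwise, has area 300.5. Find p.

Write out the shoelace sum; only the two edges meeting at U involve p:
2·Area = [(13·p − 14·0) + (14·9 − 11·p)] + 463
       = 2·p + 589 = 601
⇒ p = 6.

6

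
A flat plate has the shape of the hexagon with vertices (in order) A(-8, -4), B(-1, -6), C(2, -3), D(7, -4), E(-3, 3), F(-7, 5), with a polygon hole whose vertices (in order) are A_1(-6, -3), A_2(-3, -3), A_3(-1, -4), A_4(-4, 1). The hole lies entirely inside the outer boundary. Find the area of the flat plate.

Outer boundary:
Apply the shoelace formula: 2A = Σ (x_i·y_{i+1} − x_{i+1}·y_i), indices taken mod 6.
Σ = (44) + (15) + (13) + (9) + (6) + (68) = 155
Area = |Σ|/2 = 77.5.
Hole:
Apply the surveyor's formula: 2A = Σ (x_i·y_{i+1} − x_{i+1}·y_i), indices taken mod 4.
Σ = (9) + (9) + (-17) + (18) = 19
Area = |Σ|/2 = 9.5.
Net area = 77.5 − 9.5 = 68.

68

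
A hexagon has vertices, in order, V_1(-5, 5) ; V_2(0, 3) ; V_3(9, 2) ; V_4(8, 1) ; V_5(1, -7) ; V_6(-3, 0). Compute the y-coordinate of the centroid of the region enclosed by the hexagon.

-23/71

Apply Gauss's area formula. First the cross-terms c_i = x_i·y_{i+1} − x_{i+1}·y_i:
  -15, -27, -7, -57, -21, -15  ⇒  2A = -142, A = -71.
Then Σ (y_i + y_{i+1})·c_i = 138, so ȳ = 138 / (6·(-71)) = -23/71.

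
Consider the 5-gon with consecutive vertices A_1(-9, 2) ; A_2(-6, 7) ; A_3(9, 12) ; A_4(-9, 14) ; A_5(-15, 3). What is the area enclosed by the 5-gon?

Σ = (-51) + (-135) + (234) + (183) + (-3) = 228
Area = |Σ|/2 = 114.

114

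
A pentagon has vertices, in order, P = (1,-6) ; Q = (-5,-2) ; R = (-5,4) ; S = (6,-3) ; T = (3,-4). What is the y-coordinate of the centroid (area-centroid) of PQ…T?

Apply the shoelace formula. First the cross-terms c_i = x_i·y_{i+1} − x_{i+1}·y_i:
  -32, -30, -9, -15, -14  ⇒  2A = -100, A = -50.
Then Σ (y_i + y_{i+1})·c_i = 432, so ȳ = 432 / (6·(-50)) = -1.44.

-1.44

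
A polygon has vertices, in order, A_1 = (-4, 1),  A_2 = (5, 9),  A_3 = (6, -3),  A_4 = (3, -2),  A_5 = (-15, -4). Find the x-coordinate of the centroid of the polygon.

-133/279

Apply the shoelace formula. First the cross-terms c_i = x_i·y_{i+1} − x_{i+1}·y_i:
  -41, -69, -3, -42, -31  ⇒  2A = -186, A = -93.
Then Σ (x_i + x_{i+1})·c_i = 266, so x̄ = 266 / (6·(-93)) = -133/279.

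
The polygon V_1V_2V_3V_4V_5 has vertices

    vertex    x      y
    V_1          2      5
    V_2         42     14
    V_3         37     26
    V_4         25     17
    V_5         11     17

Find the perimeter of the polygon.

|V_1V_2| = √((40)² + (9)²) = √1681 = 41
|V_2V_3| = √((-5)² + (12)²) = √169 = 13
|V_3V_4| = √((-12)² + (-9)²) = √225 = 15
|V_4V_5| = √((-14)² + (0)²) = √196 = 14
|V_5V_1| = √((-9)² + (-12)²) = √225 = 15
Perimeter = 41 + 13 + 15 + 14 + 15 = 98.

98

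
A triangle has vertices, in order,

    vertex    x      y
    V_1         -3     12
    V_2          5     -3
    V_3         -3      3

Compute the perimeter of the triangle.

|V_1V_2| = √((8)² + (-15)²) = √289 = 17
|V_2V_3| = √((-8)² + (6)²) = √100 = 10
|V_3V_1| = √((0)² + (9)²) = √81 = 9
Perimeter = 17 + 10 + 9 = 36.

36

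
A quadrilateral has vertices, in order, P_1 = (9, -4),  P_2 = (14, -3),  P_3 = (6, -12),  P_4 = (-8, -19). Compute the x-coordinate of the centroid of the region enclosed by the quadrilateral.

4.453125

Apply the surveyor's formula. First the cross-terms c_i = x_i·y_{i+1} − x_{i+1}·y_i:
  29, -150, -210, 203  ⇒  2A = -128, A = -64.
Then Σ (x_i + x_{i+1})·c_i = -1710, so x̄ = -1710 / (6·(-64)) = 4.453125.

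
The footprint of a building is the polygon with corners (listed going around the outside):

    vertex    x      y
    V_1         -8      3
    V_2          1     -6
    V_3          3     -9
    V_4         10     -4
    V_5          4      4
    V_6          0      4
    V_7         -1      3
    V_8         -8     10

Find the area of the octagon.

139

Apply the surveyor's formula: 2A = Σ (x_i·y_{i+1} − x_{i+1}·y_i), indices taken mod 8.
Cross-terms: 45, 9, 78, 56, 16, 4, 14, 56  ⇒  Σ = 278
Area = |Σ|/2 = 139.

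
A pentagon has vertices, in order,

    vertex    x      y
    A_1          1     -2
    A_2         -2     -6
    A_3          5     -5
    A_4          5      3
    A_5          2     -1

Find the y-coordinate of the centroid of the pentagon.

Apply the shoelace formula. First the cross-terms c_i = x_i·y_{i+1} − x_{i+1}·y_i:
  -10, 40, 40, -11, -3  ⇒  2A = 56, A = 28.
Then Σ (y_i + y_{i+1})·c_i = -453, so ȳ = -453 / (6·28) = -151/56.

-151/56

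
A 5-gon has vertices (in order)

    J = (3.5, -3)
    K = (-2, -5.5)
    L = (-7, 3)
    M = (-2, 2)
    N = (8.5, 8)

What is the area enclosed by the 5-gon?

Apply the shoelace (surveyor's) formula: 2A = Σ (x_i·y_{i+1} − x_{i+1}·y_i), indices taken mod 5.
J→K: (3.5)(-5.5) − (-2)(-3) = -25.25
K→L: (-2)(3) − (-7)(-5.5) = -44.5
L→M: (-7)(2) − (-2)(3) = -8
M→N: (-2)(8) − (8.5)(2) = -33
N→J: (8.5)(-3) − (3.5)(8) = -53.5
Σ = -164.25
Area = |Σ|/2 = 82.125.

82.125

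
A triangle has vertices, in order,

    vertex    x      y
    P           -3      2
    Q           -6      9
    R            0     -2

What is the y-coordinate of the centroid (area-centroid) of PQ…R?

Apply the shoelace (surveyor's) formula. First the cross-terms c_i = x_i·y_{i+1} − x_{i+1}·y_i:
  -15, 12, -6  ⇒  2A = -9, A = -4.5.
Then Σ (y_i + y_{i+1})·c_i = -81, so ȳ = -81 / (6·(-4.5)) = 3.

3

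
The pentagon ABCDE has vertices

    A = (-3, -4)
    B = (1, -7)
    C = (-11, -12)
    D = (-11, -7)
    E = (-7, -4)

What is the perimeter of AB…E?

|AB| = √((4)² + (-3)²) = √25 = 5
|BC| = √((-12)² + (-5)²) = √169 = 13
|CD| = √((0)² + (5)²) = √25 = 5
|DE| = √((4)² + (3)²) = √25 = 5
|EA| = √((4)² + (0)²) = √16 = 4
Perimeter = 5 + 13 + 5 + 5 + 4 = 32.

32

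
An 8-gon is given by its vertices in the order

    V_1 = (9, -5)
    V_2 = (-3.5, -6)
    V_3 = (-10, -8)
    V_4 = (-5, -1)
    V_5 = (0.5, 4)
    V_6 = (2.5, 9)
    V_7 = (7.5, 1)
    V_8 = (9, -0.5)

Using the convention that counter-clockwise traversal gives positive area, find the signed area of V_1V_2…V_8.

-138.375

Apply the shoelace (surveyor's) formula: 2A = Σ (x_i·y_{i+1} − x_{i+1}·y_i), indices taken mod 8.
V_1→V_2: (9)(-6) − (-3.5)(-5) = -71.5
V_2→V_3: (-3.5)(-8) − (-10)(-6) = -32
V_3→V_4: (-10)(-1) − (-5)(-8) = -30
V_4→V_5: (-5)(4) − (0.5)(-1) = -19.5
V_5→V_6: (0.5)(9) − (2.5)(4) = -5.5
V_6→V_7: (2.5)(1) − (7.5)(9) = -65
V_7→V_8: (7.5)(-0.5) − (9)(1) = -12.75
V_8→V_1: (9)(-5) − (9)(-0.5) = -40.5
Σ = -276.75
Signed area = Σ/2 = -138.375 (negative ⇒ clockwise traversal).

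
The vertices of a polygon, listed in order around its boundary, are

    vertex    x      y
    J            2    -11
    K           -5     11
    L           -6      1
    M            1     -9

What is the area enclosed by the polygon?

44

J→K: (2)(11) − (-5)(-11) = -33
K→L: (-5)(1) − (-6)(11) = 61
L→M: (-6)(-9) − (1)(1) = 53
M→J: (1)(-11) − (2)(-9) = 7
Σ = 88
Area = |Σ|/2 = 44.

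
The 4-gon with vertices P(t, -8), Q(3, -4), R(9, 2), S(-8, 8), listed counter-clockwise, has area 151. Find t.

-7

Write out the shoelace sum; only the two edges meeting at P involve t:
2·Area = [((-8)·(-8) − t·8) + (t·(-4) − 3·(-8))] + 130
       = -12·t + 218 = 302
⇒ t = -7.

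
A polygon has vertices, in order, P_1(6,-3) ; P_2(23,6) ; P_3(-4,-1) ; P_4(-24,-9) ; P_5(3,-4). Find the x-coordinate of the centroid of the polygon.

Apply the shoelace formula. First the cross-terms c_i = x_i·y_{i+1} − x_{i+1}·y_i:
  105, 1, 12, 123, 15  ⇒  2A = 256, A = 128.
Then Σ (x_i + x_{i+1})·c_i = 280, so x̄ = 280 / (6·128) = 35/96.

35/96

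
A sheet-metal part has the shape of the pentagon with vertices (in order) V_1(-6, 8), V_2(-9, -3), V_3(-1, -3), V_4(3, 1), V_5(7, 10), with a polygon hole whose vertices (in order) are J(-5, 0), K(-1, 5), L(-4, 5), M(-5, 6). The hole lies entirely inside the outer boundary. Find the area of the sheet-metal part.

Outer boundary:
V_1→V_2: (-6)(-3) − (-9)(8) = 90
V_2→V_3: (-9)(-3) − (-1)(-3) = 24
V_3→V_4: (-1)(1) − (3)(-3) = 8
V_4→V_5: (3)(10) − (7)(1) = 23
V_5→V_1: (7)(8) − (-6)(10) = 116
Σ = 261
Area = |Σ|/2 = 130.5.
Hole:
Σ = (-25) + (15) + (1) + (30) = 21
Area = |Σ|/2 = 10.5.
Net area = 130.5 − 10.5 = 120.

120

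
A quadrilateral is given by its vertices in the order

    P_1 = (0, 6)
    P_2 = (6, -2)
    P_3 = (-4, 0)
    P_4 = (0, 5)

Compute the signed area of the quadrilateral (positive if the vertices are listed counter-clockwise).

-32

Apply the shoelace (surveyor's) formula: 2A = Σ (x_i·y_{i+1} − x_{i+1}·y_i), indices taken mod 4.
P_1→P_2: (0)(-2) − (6)(6) = -36
P_2→P_3: (6)(0) − (-4)(-2) = -8
P_3→P_4: (-4)(5) − (0)(0) = -20
P_4→P_1: (0)(6) − (0)(5) = 0
Σ = -64
Signed area = Σ/2 = -32 (negative ⇒ clockwise traversal).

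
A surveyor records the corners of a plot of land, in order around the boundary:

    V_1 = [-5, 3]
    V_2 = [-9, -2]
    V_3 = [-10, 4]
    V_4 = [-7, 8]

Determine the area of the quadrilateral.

V_1→V_2: (-5)(-2) − (-9)(3) = 37
V_2→V_3: (-9)(4) − (-10)(-2) = -56
V_3→V_4: (-10)(8) − (-7)(4) = -52
V_4→V_1: (-7)(3) − (-5)(8) = 19
Σ = -52
Area = |Σ|/2 = 26.

26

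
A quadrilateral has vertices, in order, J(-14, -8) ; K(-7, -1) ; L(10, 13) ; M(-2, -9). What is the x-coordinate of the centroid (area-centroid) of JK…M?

-629/297

Apply the shoelace (surveyor's) formula. First the cross-terms c_i = x_i·y_{i+1} − x_{i+1}·y_i:
  -42, -81, -64, -110  ⇒  2A = -297, A = -148.5.
Then Σ (x_i + x_{i+1})·c_i = 1887, so x̄ = 1887 / (6·(-148.5)) = -629/297.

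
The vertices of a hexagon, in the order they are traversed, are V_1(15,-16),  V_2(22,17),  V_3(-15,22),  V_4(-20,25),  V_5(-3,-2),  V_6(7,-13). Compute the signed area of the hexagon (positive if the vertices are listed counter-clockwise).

831

V_1→V_2: (15)(17) − (22)(-16) = 607
V_2→V_3: (22)(22) − (-15)(17) = 739
V_3→V_4: (-15)(25) − (-20)(22) = 65
V_4→V_5: (-20)(-2) − (-3)(25) = 115
V_5→V_6: (-3)(-13) − (7)(-2) = 53
V_6→V_1: (7)(-16) − (15)(-13) = 83
Σ = 1662
Signed area = Σ/2 = 831 (positive ⇒ counter-clockwise traversal).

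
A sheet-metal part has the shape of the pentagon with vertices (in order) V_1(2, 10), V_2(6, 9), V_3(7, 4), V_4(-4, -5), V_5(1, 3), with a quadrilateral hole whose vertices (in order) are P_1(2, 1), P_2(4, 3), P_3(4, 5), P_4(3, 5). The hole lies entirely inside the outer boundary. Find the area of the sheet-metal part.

47.5

Outer boundary:
Σ = (-42) + (-39) + (-19) + (-7) + (4) = -103
Area = |Σ|/2 = 51.5.
Hole:
P_1→P_2: (2)(3) − (4)(1) = 2
P_2→P_3: (4)(5) − (4)(3) = 8
P_3→P_4: (4)(5) − (3)(5) = 5
P_4→P_1: (3)(1) − (2)(5) = -7
Σ = 8
Area = |Σ|/2 = 4.
Net area = 51.5 − 4 = 47.5.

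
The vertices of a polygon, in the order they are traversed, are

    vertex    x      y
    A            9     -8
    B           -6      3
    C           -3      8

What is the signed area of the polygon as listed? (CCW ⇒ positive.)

A→B: (9)(3) − (-6)(-8) = -21
B→C: (-6)(8) − (-3)(3) = -39
C→A: (-3)(-8) − (9)(8) = -48
Σ = -108
Signed area = Σ/2 = -54 (negative ⇒ clockwise traversal).

-54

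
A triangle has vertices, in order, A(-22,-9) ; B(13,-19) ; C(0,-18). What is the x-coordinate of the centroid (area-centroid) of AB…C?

-3

Apply the shoelace formula. First the cross-terms c_i = x_i·y_{i+1} − x_{i+1}·y_i:
  535, -234, -396  ⇒  2A = -95, A = -47.5.
Then Σ (x_i + x_{i+1})·c_i = 855, so x̄ = 855 / (6·(-47.5)) = -3.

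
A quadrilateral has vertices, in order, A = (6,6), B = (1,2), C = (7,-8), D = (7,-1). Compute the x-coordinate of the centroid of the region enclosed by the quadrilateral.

Apply the surveyor's formula. First the cross-terms c_i = x_i·y_{i+1} − x_{i+1}·y_i:
  6, -22, 49, 48  ⇒  2A = 81, A = 40.5.
Then Σ (x_i + x_{i+1})·c_i = 1176, so x̄ = 1176 / (6·40.5) = 392/81.

392/81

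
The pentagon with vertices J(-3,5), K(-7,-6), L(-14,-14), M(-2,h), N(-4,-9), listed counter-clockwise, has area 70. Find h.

-13

Write out the shoelace sum; only the two edges meeting at M involve h:
2·Area = [((-14)·h − (-2)·(-14)) + ((-2)·(-9) − (-4)·h)] + 20
       = -10·h + 10 = 140
⇒ h = -13.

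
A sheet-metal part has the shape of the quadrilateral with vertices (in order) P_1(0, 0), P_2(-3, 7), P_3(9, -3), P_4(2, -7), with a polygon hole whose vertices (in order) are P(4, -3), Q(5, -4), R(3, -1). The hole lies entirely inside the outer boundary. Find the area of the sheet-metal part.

55

Outer boundary:
Σ = (0) + (-54) + (-57) + (0) = -111
Area = |Σ|/2 = 55.5.
Hole:
Cross-terms: -1, 7, -5  ⇒  Σ = 1
Area = |Σ|/2 = 0.5.
Net area = 55.5 − 0.5 = 55.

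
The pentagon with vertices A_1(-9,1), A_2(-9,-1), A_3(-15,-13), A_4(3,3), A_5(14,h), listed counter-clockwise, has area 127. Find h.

14

Write out the shoelace sum; only the two edges meeting at A_5 involve h:
2·Area = [(3·h − 14·3) + (14·1 − (-9)·h)] + 114
       = 12·h + 86 = 254
⇒ h = 14.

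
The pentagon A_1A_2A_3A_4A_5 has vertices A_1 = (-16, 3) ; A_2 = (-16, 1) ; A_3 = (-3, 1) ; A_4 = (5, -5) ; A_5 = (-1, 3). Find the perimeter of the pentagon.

50

|A_1A_2| = √((0)² + (-2)²) = √4 = 2
|A_2A_3| = √((13)² + (0)²) = √169 = 13
|A_3A_4| = √((8)² + (-6)²) = √100 = 10
|A_4A_5| = √((-6)² + (8)²) = √100 = 10
|A_5A_1| = √((-15)² + (0)²) = √225 = 15
Perimeter = 2 + 13 + 10 + 10 + 15 = 50.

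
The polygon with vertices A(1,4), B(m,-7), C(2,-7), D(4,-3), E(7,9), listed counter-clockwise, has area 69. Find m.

-3

Write out the shoelace sum; only the two edges meeting at B involve m:
2·Area = [(1·(-7) − m·4) + (m·(-7) − 2·(-7))] + 98
       = -11·m + 105 = 138
⇒ m = -3.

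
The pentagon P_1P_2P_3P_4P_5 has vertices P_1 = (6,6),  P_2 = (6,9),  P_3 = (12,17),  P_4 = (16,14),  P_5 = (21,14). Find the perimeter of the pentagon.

|P_1P_2| = √((0)² + (3)²) = √9 = 3
|P_2P_3| = √((6)² + (8)²) = √100 = 10
|P_3P_4| = √((4)² + (-3)²) = √25 = 5
|P_4P_5| = √((5)² + (0)²) = √25 = 5
|P_5P_1| = √((-15)² + (-8)²) = √289 = 17
Perimeter = 3 + 10 + 5 + 5 + 17 = 40.

40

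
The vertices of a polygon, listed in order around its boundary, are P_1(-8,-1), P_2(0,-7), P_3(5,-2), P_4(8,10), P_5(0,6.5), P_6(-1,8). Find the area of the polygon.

140.25

Apply the surveyor's formula: 2A = Σ (x_i·y_{i+1} − x_{i+1}·y_i), indices taken mod 6.
Σ = (56) + (35) + (66) + (52) + (6.5) + (65) = 280.5
Area = |Σ|/2 = 140.25.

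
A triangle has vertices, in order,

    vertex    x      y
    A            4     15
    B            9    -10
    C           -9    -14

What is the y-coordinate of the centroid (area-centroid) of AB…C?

Apply Gauss's area formula. First the cross-terms c_i = x_i·y_{i+1} − x_{i+1}·y_i:
  -175, -216, -79  ⇒  2A = -470, A = -235.
Then Σ (y_i + y_{i+1})·c_i = 4230, so ȳ = 4230 / (6·(-235)) = -3.

-3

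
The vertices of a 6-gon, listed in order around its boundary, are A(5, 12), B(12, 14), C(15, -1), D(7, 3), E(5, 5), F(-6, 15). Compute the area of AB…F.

Apply the surveyor's formula: 2A = Σ (x_i·y_{i+1} − x_{i+1}·y_i), indices taken mod 6.
A→B: (5)(14) − (12)(12) = -74
B→C: (12)(-1) − (15)(14) = -222
C→D: (15)(3) − (7)(-1) = 52
D→E: (7)(5) − (5)(3) = 20
E→F: (5)(15) − (-6)(5) = 105
F→A: (-6)(12) − (5)(15) = -147
Σ = -266
Area = |Σ|/2 = 133.

133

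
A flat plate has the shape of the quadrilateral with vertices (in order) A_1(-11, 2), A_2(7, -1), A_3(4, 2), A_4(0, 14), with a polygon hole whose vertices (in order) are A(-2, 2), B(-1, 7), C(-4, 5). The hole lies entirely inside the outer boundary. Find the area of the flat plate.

106

Outer boundary:
Σ = (-3) + (18) + (56) + (154) = 225
Area = |Σ|/2 = 112.5.
Hole:
Apply the shoelace (surveyor's) formula: 2A = Σ (x_i·y_{i+1} − x_{i+1}·y_i), indices taken mod 3.
Σ = (-12) + (23) + (2) = 13
Area = |Σ|/2 = 6.5.
Net area = 112.5 − 6.5 = 106.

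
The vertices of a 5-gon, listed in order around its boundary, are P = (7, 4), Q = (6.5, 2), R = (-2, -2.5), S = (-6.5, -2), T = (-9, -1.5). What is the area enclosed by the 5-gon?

35.125

Apply Gauss's area formula: 2A = Σ (x_i·y_{i+1} − x_{i+1}·y_i), indices taken mod 5.
Σ = (-12) + (-12.25) + (-12.25) + (-8.25) + (-25.5) = -70.25
Area = |Σ|/2 = 35.125.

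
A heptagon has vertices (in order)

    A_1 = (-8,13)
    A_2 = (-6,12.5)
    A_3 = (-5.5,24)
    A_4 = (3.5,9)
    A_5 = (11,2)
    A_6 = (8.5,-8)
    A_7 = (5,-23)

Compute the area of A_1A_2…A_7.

351.125

Σ = (-22) + (-75.25) + (-133.5) + (-92) + (-105) + (-155.5) + (-119) = -702.25
Area = |Σ|/2 = 351.125.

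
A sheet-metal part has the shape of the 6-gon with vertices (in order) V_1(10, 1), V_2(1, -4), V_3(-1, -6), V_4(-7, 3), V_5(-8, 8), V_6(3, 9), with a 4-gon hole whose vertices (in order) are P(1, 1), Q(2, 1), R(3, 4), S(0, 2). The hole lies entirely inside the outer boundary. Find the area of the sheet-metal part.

Outer boundary:
Apply the surveyor's formula: 2A = Σ (x_i·y_{i+1} − x_{i+1}·y_i), indices taken mod 6.
Cross-terms: -41, -10, -45, -32, -96, -87  ⇒  Σ = -311
Area = |Σ|/2 = 155.5.
Hole:
P→Q: (1)(1) − (2)(1) = -1
Q→R: (2)(4) − (3)(1) = 5
R→S: (3)(2) − (0)(4) = 6
S→P: (0)(1) − (1)(2) = -2
Σ = 8
Area = |Σ|/2 = 4.
Net area = 155.5 − 4 = 151.5.

151.5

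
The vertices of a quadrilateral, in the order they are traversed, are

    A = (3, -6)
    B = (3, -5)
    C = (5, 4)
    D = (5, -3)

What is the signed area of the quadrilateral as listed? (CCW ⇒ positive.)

Σ = (3) + (37) + (-35) + (-21) = -16
Signed area = Σ/2 = -8 (negative ⇒ clockwise traversal).

-8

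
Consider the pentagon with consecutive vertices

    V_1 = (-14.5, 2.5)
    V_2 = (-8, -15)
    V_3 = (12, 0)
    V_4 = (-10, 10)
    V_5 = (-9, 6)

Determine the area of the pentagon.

316

Apply the surveyor's formula: 2A = Σ (x_i·y_{i+1} − x_{i+1}·y_i), indices taken mod 5.
V_1→V_2: (-14.5)(-15) − (-8)(2.5) = 237.5
V_2→V_3: (-8)(0) − (12)(-15) = 180
V_3→V_4: (12)(10) − (-10)(0) = 120
V_4→V_5: (-10)(6) − (-9)(10) = 30
V_5→V_1: (-9)(2.5) − (-14.5)(6) = 64.5
Σ = 632
Area = |Σ|/2 = 316.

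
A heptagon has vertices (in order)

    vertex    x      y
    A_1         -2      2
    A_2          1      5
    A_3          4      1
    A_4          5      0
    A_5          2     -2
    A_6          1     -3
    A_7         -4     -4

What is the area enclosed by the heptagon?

Cross-terms: -12, -19, -5, -10, -4, -16, -16  ⇒  Σ = -82
Area = |Σ|/2 = 41.

41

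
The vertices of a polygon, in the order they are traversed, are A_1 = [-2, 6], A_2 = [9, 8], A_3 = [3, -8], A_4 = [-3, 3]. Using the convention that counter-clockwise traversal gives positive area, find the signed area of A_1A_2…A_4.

-96.5

Apply the surveyor's formula: 2A = Σ (x_i·y_{i+1} − x_{i+1}·y_i), indices taken mod 4.
Cross-terms: -70, -96, -15, -12  ⇒  Σ = -193
Signed area = Σ/2 = -96.5 (negative ⇒ clockwise traversal).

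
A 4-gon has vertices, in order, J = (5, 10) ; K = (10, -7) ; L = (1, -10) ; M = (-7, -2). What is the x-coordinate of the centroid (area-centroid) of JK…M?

Apply the shoelace (surveyor's) formula. First the cross-terms c_i = x_i·y_{i+1} − x_{i+1}·y_i:
  -135, -93, -72, -60  ⇒  2A = -360, A = -180.
Then Σ (x_i + x_{i+1})·c_i = -2496, so x̄ = -2496 / (6·(-180)) = 104/45.

104/45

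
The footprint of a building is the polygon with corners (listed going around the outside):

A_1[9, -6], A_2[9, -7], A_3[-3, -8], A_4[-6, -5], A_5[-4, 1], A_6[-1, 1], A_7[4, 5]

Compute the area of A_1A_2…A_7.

121

A_1→A_2: (9)(-7) − (9)(-6) = -9
A_2→A_3: (9)(-8) − (-3)(-7) = -93
A_3→A_4: (-3)(-5) − (-6)(-8) = -33
A_4→A_5: (-6)(1) − (-4)(-5) = -26
A_5→A_6: (-4)(1) − (-1)(1) = -3
A_6→A_7: (-1)(5) − (4)(1) = -9
A_7→A_1: (4)(-6) − (9)(5) = -69
Σ = -242
Area = |Σ|/2 = 121.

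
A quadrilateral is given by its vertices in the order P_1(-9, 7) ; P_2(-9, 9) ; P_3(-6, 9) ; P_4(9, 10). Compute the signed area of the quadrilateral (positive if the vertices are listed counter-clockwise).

Apply the surveyor's formula: 2A = Σ (x_i·y_{i+1} − x_{i+1}·y_i), indices taken mod 4.
Σ = (-18) + (-27) + (-141) + (153) = -33
Signed area = Σ/2 = -16.5 (negative ⇒ clockwise traversal).

-16.5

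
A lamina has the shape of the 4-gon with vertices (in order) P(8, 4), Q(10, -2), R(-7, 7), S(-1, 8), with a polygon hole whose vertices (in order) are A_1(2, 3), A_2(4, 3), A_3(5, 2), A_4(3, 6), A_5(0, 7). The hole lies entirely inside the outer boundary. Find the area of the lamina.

Outer boundary:
Apply Gauss's area formula: 2A = Σ (x_i·y_{i+1} − x_{i+1}·y_i), indices taken mod 4.
P→Q: (8)(-2) − (10)(4) = -56
Q→R: (10)(7) − (-7)(-2) = 56
R→S: (-7)(8) − (-1)(7) = -49
S→P: (-1)(4) − (8)(8) = -68
Σ = -117
Area = |Σ|/2 = 58.5.
Hole:
Apply the shoelace formula: 2A = Σ (x_i·y_{i+1} − x_{i+1}·y_i), indices taken mod 5.
Σ = (-6) + (-7) + (24) + (21) + (-14) = 18
Area = |Σ|/2 = 9.
Net area = 58.5 − 9 = 49.5.

49.5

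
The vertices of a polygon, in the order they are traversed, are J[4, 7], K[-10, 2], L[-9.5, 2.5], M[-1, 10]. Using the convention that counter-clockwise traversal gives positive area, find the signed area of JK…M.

Apply the shoelace formula: 2A = Σ (x_i·y_{i+1} − x_{i+1}·y_i), indices taken mod 4.
Σ = (78) + (-6) + (-92.5) + (-47) = -67.5
Signed area = Σ/2 = -33.75 (negative ⇒ clockwise traversal).

-33.75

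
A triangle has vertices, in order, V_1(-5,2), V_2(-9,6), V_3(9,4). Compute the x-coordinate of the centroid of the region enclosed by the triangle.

-5/3

Apply the surveyor's formula. First the cross-terms c_i = x_i·y_{i+1} − x_{i+1}·y_i:
  -12, -90, 38  ⇒  2A = -64, A = -32.
Then Σ (x_i + x_{i+1})·c_i = 320, so x̄ = 320 / (6·(-32)) = -5/3.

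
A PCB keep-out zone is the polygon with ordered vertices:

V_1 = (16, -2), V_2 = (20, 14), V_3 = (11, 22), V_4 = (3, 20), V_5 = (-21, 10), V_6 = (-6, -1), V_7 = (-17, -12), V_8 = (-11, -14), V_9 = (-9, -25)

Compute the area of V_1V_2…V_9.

Apply Gauss's area formula: 2A = Σ (x_i·y_{i+1} − x_{i+1}·y_i), indices taken mod 9.
Σ = (264) + (286) + (154) + (450) + (81) + (55) + (106) + (149) + (418) = 1963
Area = |Σ|/2 = 981.5.

981.5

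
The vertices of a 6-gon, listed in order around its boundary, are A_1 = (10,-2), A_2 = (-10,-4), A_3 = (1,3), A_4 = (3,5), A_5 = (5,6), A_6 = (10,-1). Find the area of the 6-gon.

86

Apply the surveyor's formula: 2A = Σ (x_i·y_{i+1} − x_{i+1}·y_i), indices taken mod 6.
Σ = (-60) + (-26) + (-4) + (-7) + (-65) + (-10) = -172
Area = |Σ|/2 = 86.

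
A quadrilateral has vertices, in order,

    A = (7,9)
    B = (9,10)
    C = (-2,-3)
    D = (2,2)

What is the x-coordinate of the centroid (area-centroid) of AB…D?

5.25

Apply the surveyor's formula. First the cross-terms c_i = x_i·y_{i+1} − x_{i+1}·y_i:
  -11, -7, 2, 4  ⇒  2A = -12, A = -6.
Then Σ (x_i + x_{i+1})·c_i = -189, so x̄ = -189 / (6·(-6)) = 5.25.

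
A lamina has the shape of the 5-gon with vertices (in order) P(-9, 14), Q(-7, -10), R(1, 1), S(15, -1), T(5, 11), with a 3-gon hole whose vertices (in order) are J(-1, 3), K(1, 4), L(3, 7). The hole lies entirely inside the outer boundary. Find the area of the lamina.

255

Outer boundary:
Apply the surveyor's formula: 2A = Σ (x_i·y_{i+1} − x_{i+1}·y_i), indices taken mod 5.
Σ = (188) + (3) + (-16) + (170) + (169) = 514
Area = |Σ|/2 = 257.
Hole:
Apply the shoelace (surveyor's) formula: 2A = Σ (x_i·y_{i+1} − x_{i+1}·y_i), indices taken mod 3.
Σ = (-7) + (-5) + (16) = 4
Area = |Σ|/2 = 2.
Net area = 257 − 2 = 255.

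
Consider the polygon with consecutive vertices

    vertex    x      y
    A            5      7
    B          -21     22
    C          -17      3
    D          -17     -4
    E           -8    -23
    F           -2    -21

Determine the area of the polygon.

Apply the shoelace (surveyor's) formula: 2A = Σ (x_i·y_{i+1} − x_{i+1}·y_i), indices taken mod 6.
A→B: (5)(22) − (-21)(7) = 257
B→C: (-21)(3) − (-17)(22) = 311
C→D: (-17)(-4) − (-17)(3) = 119
D→E: (-17)(-23) − (-8)(-4) = 359
E→F: (-8)(-21) − (-2)(-23) = 122
F→A: (-2)(7) − (5)(-21) = 91
Σ = 1259
Area = |Σ|/2 = 629.5.

629.5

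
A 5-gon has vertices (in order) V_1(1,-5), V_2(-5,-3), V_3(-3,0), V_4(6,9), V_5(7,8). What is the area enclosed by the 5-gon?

61

Apply the shoelace formula: 2A = Σ (x_i·y_{i+1} − x_{i+1}·y_i), indices taken mod 5.
Σ = (-28) + (-9) + (-27) + (-15) + (-43) = -122
Area = |Σ|/2 = 61.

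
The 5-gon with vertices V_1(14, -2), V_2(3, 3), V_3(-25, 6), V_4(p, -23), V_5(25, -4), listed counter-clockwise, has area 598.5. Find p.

10

Write out the shoelace sum; only the two edges meeting at V_4 involve p:
2·Area = [((-25)·(-23) − p·6) + (p·(-4) − 25·(-23))] + 147
       = -10·p + 1297 = 1197
⇒ p = 10.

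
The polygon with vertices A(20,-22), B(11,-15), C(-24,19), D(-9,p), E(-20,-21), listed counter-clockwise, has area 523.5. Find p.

-9

Write out the shoelace sum; only the two edges meeting at D involve p:
2·Area = [((-24)·p − (-9)·19) + ((-9)·(-21) − (-20)·p)] + 651
       = -4·p + 1011 = 1047
⇒ p = -9.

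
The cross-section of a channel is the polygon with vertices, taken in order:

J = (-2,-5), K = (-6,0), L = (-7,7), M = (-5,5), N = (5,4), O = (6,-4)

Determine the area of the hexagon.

99.5

Apply Gauss's area formula: 2A = Σ (x_i·y_{i+1} − x_{i+1}·y_i), indices taken mod 6.
Σ = (-30) + (-42) + (0) + (-45) + (-44) + (-38) = -199
Area = |Σ|/2 = 99.5.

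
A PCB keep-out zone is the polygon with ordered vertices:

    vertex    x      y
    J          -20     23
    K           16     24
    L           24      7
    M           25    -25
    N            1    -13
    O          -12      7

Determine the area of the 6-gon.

Apply the shoelace (surveyor's) formula: 2A = Σ (x_i·y_{i+1} − x_{i+1}·y_i), indices taken mod 6.
J→K: (-20)(24) − (16)(23) = -848
K→L: (16)(7) − (24)(24) = -464
L→M: (24)(-25) − (25)(7) = -775
M→N: (25)(-13) − (1)(-25) = -300
N→O: (1)(7) − (-12)(-13) = -149
O→J: (-12)(23) − (-20)(7) = -136
Σ = -2672
Area = |Σ|/2 = 1336.

1336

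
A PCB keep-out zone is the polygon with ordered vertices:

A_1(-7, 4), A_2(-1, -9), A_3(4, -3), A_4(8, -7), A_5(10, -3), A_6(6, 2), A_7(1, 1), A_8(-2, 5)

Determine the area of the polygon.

A_1→A_2: (-7)(-9) − (-1)(4) = 67
A_2→A_3: (-1)(-3) − (4)(-9) = 39
A_3→A_4: (4)(-7) − (8)(-3) = -4
A_4→A_5: (8)(-3) − (10)(-7) = 46
A_5→A_6: (10)(2) − (6)(-3) = 38
A_6→A_7: (6)(1) − (1)(2) = 4
A_7→A_8: (1)(5) − (-2)(1) = 7
A_8→A_1: (-2)(4) − (-7)(5) = 27
Σ = 224
Area = |Σ|/2 = 112.

112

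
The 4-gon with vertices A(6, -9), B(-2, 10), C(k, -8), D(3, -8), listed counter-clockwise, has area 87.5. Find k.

The doubled signed area Σ (x_i y_{i+1} − x_{i+1} y_i) is linear in k.
With k=0 it equals 103; the coefficient of k is -18 (from the two edges through C).
So -18·k + 103 = 2·87.5 = 175 ⇒ k = -4.

-4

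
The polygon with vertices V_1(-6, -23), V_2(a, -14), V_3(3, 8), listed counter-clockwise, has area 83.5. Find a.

2

Write out the shoelace sum; only the two edges meeting at V_2 involve a:
2·Area = [((-6)·(-14) − a·(-23)) + (a·8 − 3·(-14))] + -21
       = 31·a + 105 = 167
⇒ a = 2.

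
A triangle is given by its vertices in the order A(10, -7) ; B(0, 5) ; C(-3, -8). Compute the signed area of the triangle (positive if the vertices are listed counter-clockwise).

Apply the surveyor's formula: 2A = Σ (x_i·y_{i+1} − x_{i+1}·y_i), indices taken mod 3.
A→B: (10)(5) − (0)(-7) = 50
B→C: (0)(-8) − (-3)(5) = 15
C→A: (-3)(-7) − (10)(-8) = 101
Σ = 166
Signed area = Σ/2 = 83 (positive ⇒ counter-clockwise traversal).

83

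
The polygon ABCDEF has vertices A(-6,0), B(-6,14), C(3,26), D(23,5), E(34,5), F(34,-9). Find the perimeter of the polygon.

|AB| = √((0)² + (14)²) = √196 = 14
|BC| = √((9)² + (12)²) = √225 = 15
|CD| = √((20)² + (-21)²) = √841 = 29
|DE| = √((11)² + (0)²) = √121 = 11
|EF| = √((0)² + (-14)²) = √196 = 14
|FA| = √((-40)² + (9)²) = √1681 = 41
Perimeter = 14 + 15 + 29 + 11 + 14 + 41 = 124.

124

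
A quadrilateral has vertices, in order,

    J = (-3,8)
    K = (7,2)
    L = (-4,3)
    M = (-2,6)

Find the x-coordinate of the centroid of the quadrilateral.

Apply the shoelace formula. First the cross-terms c_i = x_i·y_{i+1} − x_{i+1}·y_i:
  -62, 29, -18, 2  ⇒  2A = -49, A = -24.5.
Then Σ (x_i + x_{i+1})·c_i = -63, so x̄ = -63 / (6·(-24.5)) = 3/7.

3/7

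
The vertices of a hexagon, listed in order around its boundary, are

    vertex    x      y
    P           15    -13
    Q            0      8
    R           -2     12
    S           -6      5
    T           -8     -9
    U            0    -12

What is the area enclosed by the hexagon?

Apply the surveyor's formula: 2A = Σ (x_i·y_{i+1} − x_{i+1}·y_i), indices taken mod 6.
Σ = (120) + (16) + (62) + (94) + (96) + (180) = 568
Area = |Σ|/2 = 284.

284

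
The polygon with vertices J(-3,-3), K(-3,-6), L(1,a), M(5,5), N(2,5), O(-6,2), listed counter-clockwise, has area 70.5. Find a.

The doubled signed area Σ (x_i y_{i+1} − x_{i+1} y_i) is linear in a.
With a=0 it equals 93; the coefficient of a is -8 (from the two edges through L).
So -8·a + 93 = 2·70.5 = 141 ⇒ a = -6.

-6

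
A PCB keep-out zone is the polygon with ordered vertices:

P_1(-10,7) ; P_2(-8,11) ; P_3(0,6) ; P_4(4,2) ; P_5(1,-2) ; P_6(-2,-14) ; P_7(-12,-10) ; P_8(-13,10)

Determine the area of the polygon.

Apply the shoelace formula: 2A = Σ (x_i·y_{i+1} − x_{i+1}·y_i), indices taken mod 8.
P_1→P_2: (-10)(11) − (-8)(7) = -54
P_2→P_3: (-8)(6) − (0)(11) = -48
P_3→P_4: (0)(2) − (4)(6) = -24
P_4→P_5: (4)(-2) − (1)(2) = -10
P_5→P_6: (1)(-14) − (-2)(-2) = -18
P_6→P_7: (-2)(-10) − (-12)(-14) = -148
P_7→P_8: (-12)(10) − (-13)(-10) = -250
P_8→P_1: (-13)(7) − (-10)(10) = 9
Σ = -543
Area = |Σ|/2 = 271.5.

271.5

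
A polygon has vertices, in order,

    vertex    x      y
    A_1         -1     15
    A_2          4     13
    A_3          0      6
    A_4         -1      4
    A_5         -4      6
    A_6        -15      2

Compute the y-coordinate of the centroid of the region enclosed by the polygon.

Apply Gauss's area formula. First the cross-terms c_i = x_i·y_{i+1} − x_{i+1}·y_i:
  -73, 24, 6, 10, 82, -223  ⇒  2A = -174, A = -87.
Then Σ (y_i + y_{i+1})·c_i = -4563, so ȳ = -4563 / (6·(-87)) = 507/58.

507/58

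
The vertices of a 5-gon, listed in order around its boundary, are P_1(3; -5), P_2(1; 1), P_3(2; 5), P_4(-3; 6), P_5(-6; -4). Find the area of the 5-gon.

Apply the shoelace (surveyor's) formula: 2A = Σ (x_i·y_{i+1} − x_{i+1}·y_i), indices taken mod 5.
P_1→P_2: (3)(1) − (1)(-5) = 8
P_2→P_3: (1)(5) − (2)(1) = 3
P_3→P_4: (2)(6) − (-3)(5) = 27
P_4→P_5: (-3)(-4) − (-6)(6) = 48
P_5→P_1: (-6)(-5) − (3)(-4) = 42
Σ = 128
Area = |Σ|/2 = 64.

64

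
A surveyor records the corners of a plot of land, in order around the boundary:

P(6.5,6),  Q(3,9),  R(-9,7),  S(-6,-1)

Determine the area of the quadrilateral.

82

P→Q: (6.5)(9) − (3)(6) = 40.5
Q→R: (3)(7) − (-9)(9) = 102
R→S: (-9)(-1) − (-6)(7) = 51
S→P: (-6)(6) − (6.5)(-1) = -29.5
Σ = 164
Area = |Σ|/2 = 82.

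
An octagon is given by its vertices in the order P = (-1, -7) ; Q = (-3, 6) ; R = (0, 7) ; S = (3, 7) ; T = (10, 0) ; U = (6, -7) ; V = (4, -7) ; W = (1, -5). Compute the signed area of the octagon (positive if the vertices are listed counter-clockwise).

-124

Cross-terms: -27, -21, -21, -70, -70, -14, -13, -12  ⇒  Σ = -248
Signed area = Σ/2 = -124 (negative ⇒ clockwise traversal).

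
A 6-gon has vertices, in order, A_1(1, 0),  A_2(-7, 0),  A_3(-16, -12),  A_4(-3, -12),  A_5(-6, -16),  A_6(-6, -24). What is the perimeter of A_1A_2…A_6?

74

|A_1A_2| = √((-8)² + (0)²) = √64 = 8
|A_2A_3| = √((-9)² + (-12)²) = √225 = 15
|A_3A_4| = √((13)² + (0)²) = √169 = 13
|A_4A_5| = √((-3)² + (-4)²) = √25 = 5
|A_5A_6| = √((0)² + (-8)²) = √64 = 8
|A_6A_1| = √((7)² + (24)²) = √625 = 25
Perimeter = 8 + 15 + 13 + 5 + 8 + 25 = 74.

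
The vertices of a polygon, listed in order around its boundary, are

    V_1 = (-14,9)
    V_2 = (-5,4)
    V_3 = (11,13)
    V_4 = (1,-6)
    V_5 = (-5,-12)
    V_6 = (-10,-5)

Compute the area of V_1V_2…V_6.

248

V_1→V_2: (-14)(4) − (-5)(9) = -11
V_2→V_3: (-5)(13) − (11)(4) = -109
V_3→V_4: (11)(-6) − (1)(13) = -79
V_4→V_5: (1)(-12) − (-5)(-6) = -42
V_5→V_6: (-5)(-5) − (-10)(-12) = -95
V_6→V_1: (-10)(9) − (-14)(-5) = -160
Σ = -496
Area = |Σ|/2 = 248.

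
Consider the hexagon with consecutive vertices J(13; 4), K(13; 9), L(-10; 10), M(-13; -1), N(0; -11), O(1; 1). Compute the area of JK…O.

Σ = (65) + (220) + (140) + (143) + (11) + (-9) = 570
Area = |Σ|/2 = 285.

285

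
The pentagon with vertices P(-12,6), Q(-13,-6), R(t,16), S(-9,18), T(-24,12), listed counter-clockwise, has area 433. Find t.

The doubled signed area Σ (x_i y_{i+1} − x_{i+1} y_i) is linear in t.
With t=0 it equals 410; the coefficient of t is 24 (from the two edges through R).
So 24·t + 410 = 2·433 = 866 ⇒ t = 19.

19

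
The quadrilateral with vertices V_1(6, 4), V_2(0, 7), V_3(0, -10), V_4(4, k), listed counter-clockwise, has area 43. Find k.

Write out the shoelace sum; only the two edges meeting at V_4 involve k:
2·Area = [(0·k − 4·(-10)) + (4·4 − 6·k)] + 42
       = -6·k + 98 = 86
⇒ k = 2.

2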